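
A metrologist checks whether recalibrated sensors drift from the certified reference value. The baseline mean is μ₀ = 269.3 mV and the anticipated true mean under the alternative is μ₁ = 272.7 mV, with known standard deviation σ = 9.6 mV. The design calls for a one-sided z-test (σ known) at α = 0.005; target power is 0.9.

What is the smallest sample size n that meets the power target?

Standardized effect: d = |μ₁ − μ₀| / σ = |272.7 − 269.3| / 9.6 = 0.3542
For power 0.9 need Φ(δ − z_{0.005}) = 0.9, so δ = z_{0.005} + z_{0.10} = 2.576 + 1.282 = 3.857.
δ = d·√n ⇒ n = (δ/d)² = (3.857 / 0.3542)² = 118.62.
Round up to the next whole unit.

n = 119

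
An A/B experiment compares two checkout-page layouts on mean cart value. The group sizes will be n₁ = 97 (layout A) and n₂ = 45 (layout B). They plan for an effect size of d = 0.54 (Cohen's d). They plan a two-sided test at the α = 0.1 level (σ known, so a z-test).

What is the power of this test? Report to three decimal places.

Power ≈ 0.911

Noncentrality parameter: δ = d / √(1/n₁ + 1/n₂) = 0.54 / √(1/97 + 1/45) = 2.9939
Critical value for a two-sided test at α = 0.1: z_{α/2} = 1.645.
Power = Φ(δ − 1.645) + Φ(−δ − 1.645) = Φ(1.349) + Φ(-4.639) = 0.9113 + 0.0000 = 0.9113.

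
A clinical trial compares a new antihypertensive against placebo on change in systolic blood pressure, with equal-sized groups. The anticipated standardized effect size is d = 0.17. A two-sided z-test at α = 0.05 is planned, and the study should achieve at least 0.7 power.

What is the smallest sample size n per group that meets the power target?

For power 0.7 need Φ(δ − z_{0.025}) = 0.7, so δ = z_{0.025} + z_{0.30} = 1.960 + 0.524 = 2.484.
(The Φ(−δ − z_{α/2}) term is vanishingly small for δ > 0 and is dropped in the standard sample-size formula.)
δ = d·√(n/2) ⇒ n = 2(δ/d)² = 2 × (2.484 / 0.17)² = 427.13.
Rounding up, n = 428 per group.

n = 428 per group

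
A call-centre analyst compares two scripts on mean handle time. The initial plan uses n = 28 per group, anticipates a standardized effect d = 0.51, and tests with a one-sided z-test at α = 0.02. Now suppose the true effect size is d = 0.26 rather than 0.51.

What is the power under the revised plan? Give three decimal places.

With d = 0.26: δ = d·√(n/2) = 0.26 × √(28/2) = 0.9728. Critical value z_{0.02} = 2.054.
Revised power = Φ(δ − 2.054) = Φ(-1.081) = 0.1399.

Power ≈ 0.140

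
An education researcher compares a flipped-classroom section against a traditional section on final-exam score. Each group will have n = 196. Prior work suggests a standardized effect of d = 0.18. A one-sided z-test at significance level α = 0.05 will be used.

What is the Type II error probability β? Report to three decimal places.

β ≈ 0.445

Noncentrality parameter: δ = d·√(n/2) = 0.18 × √(196/2) = 1.7819
One-sided α = 0.05 → critical value z_{0.05} = 1.645.
Power = Φ(δ − 1.645) = Φ(0.137) = 0.5545.
Type II error: β = 1 − power = 1 − 0.5545 = 0.4455.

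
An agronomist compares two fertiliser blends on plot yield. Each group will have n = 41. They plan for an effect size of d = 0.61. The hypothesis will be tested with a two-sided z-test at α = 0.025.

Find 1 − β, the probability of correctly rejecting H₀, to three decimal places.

Power ≈ 0.699

Noncentrality parameter: δ = d·√(n/2) = 0.61 × √(41/2) = 2.7619
Critical value for a two-sided test at α = 0.025: z_{α/2} = 2.241.
Power = Φ(δ − 2.241) + Φ(−δ − 2.241) = Φ(0.520) + Φ(-5.003) = 0.6986 + 0.0000 = 0.6986.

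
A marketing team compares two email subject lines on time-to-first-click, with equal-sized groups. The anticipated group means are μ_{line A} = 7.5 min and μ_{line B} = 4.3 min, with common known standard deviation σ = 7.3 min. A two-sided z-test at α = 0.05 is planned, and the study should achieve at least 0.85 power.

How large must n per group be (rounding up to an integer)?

n = 94 per group

Standardized effect: d = |μ_{line A} − μ_{line B}| / σ = |7.5 − 4.3| / 7.3 = 0.4384
For power 0.85 need Φ(δ − z_{0.025}) = 0.85, so δ = z_{0.025} + z_{0.15} = 1.960 + 1.036 = 2.996.
(Ignoring the negligible lower-tail rejection probability gives the usual closed-form inversion.)
δ = d·√(n/2) ⇒ n = 2(δ/d)² = 2 × (2.996 / 0.4384)² = 93.45.
Rounding up, n = 94 per group.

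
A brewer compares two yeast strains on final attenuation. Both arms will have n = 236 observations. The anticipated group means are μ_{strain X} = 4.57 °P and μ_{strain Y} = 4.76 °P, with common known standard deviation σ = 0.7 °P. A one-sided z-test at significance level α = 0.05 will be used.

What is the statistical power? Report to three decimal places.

Standardized effect: d = |μ_{strain X} − μ_{strain Y}| / σ = |4.57 − 4.76| / 0.7 = 0.2714
Noncentrality parameter: δ = d·√(n/2) = 0.2714 × √(236/2) = 2.9485
One-sided α = 0.05 → critical value z_{0.05} = 1.645.
Power = Φ(δ − 1.645) = Φ(1.304) = 0.9038.

Power ≈ 0.904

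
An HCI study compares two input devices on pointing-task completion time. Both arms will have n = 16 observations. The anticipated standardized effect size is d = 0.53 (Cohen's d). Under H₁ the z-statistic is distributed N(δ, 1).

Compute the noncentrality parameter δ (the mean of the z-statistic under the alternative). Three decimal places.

The noncentrality parameter scales effect size by the design's sample-size factor: δ = d·√(n/2) = 0.53 × √(16/2) = 1.4991

δ ≈ 1.499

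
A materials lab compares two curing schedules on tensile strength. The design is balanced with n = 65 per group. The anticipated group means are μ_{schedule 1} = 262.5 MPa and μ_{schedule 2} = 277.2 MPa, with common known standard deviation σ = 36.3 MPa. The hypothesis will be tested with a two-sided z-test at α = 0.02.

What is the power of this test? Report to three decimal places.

Power ≈ 0.493

Standardized effect: d = |μ_{schedule 1} − μ_{schedule 2}| / σ = |262.5 − 277.2| / 36.3 = 0.4050
Noncentrality parameter: δ = d·√(n/2) = 0.4050 × √(65/2) = 2.3086
Critical value for a two-sided test at α = 0.02: z_{α/2} = 2.326.
Power = Φ(δ − 2.326) + Φ(−δ − 2.326) = Φ(-0.018) + Φ(-4.635) = 0.4929 + 0.0000 = 0.4929.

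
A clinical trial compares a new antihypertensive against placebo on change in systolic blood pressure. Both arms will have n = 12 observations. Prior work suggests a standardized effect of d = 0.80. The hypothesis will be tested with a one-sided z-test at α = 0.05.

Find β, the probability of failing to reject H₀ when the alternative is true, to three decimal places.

Noncentrality parameter: δ = d·√(n/2) = 0.80 × √(12/2) = 1.9596
One-sided α = 0.05 → critical value z_{0.05} = 1.645.
Power = Φ(δ − 1.645) = Φ(0.315) = 0.6235.
Type II error: β = 1 − power = 1 − 0.6235 = 0.3765.

β ≈ 0.376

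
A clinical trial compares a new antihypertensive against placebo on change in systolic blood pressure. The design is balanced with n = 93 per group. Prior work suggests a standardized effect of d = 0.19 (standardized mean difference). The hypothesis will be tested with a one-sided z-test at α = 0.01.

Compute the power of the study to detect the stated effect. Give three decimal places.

Power ≈ 0.151

Noncentrality parameter: δ = d·√(n/2) = 0.19 × √(93/2) = 1.2956
One-sided α = 0.01 → critical value z_{0.01} = 2.326.
Power = P(Z > 2.326 − δ) = Φ(-1.031) = 0.1513.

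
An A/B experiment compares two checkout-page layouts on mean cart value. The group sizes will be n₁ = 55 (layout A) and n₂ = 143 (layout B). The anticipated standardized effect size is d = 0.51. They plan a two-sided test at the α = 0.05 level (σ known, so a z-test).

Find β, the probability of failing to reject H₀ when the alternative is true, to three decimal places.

β ≈ 0.105

Noncentrality parameter: δ = d / √(1/n₁ + 1/n₂) = 0.51 / √(1/55 + 1/143) = 3.2143
Two-sided α = 0.05 → critical value z_{0.025} = 1.960.
Power = Φ(δ − 1.960) + Φ(−δ − 1.960) = Φ(1.254) + Φ(-5.174) = 0.8951 + 0.0000 = 0.8951.
Type II error: β = 1 − power = 1 − 0.8951 = 0.1049.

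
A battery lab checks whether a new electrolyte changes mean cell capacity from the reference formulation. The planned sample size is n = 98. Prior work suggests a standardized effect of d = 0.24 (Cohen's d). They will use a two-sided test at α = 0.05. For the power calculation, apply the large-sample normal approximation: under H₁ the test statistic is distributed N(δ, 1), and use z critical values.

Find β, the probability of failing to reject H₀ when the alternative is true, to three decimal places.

Noncentrality parameter: δ = d·√n = 0.24 × √98 = 2.3759
Critical value for a two-sided test at α = 0.05: z_{α/2} = 1.960.
Power = Φ(δ − 1.960) + Φ(−δ − 1.960) = Φ(0.416) + Φ(-4.336) = 0.6613 + 0.0000 = 0.6613.
Type II error: β = 1 − power = 1 − 0.6613 = 0.3387.

β ≈ 0.339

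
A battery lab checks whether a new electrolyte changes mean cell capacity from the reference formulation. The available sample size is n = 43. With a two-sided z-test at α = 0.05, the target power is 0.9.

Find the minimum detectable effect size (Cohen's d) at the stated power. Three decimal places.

d ≈ 0.494

Required noncentrality: δ = z_{0.025} + z_{0.10} = 1.960 + 1.282 = 3.242.
(The second rejection-region term Φ(−δ − z_{α/2}) is negligible and dropped.)
δ = d·√n ⇒ d = δ/√n = 3.242/√43 = 0.4943.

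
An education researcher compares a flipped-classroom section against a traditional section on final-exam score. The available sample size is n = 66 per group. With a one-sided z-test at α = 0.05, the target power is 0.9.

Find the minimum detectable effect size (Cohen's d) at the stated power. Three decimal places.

Need Φ(δ − 1.645) = 0.9, so δ = 1.645 + 1.282 = 2.926.
δ = d·√(n/2) ⇒ d = δ/√(n/2) = 2.926/√(66/2) = 0.5094.

d ≈ 0.509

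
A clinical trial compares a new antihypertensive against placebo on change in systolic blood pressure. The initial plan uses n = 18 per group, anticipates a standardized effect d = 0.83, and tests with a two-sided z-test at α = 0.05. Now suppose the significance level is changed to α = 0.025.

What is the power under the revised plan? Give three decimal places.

δ = d·√(n/2) = 0.83 × √(18/2) = 2.4900 (unchanged). New critical value: z_{0.0125} = 2.241.
Revised power = Φ(δ − 2.241) + Φ(−δ − 2.241) = Φ(0.249) + Φ(-4.731) = 0.5982 + 0.0000 = 0.5982.

Power ≈ 0.598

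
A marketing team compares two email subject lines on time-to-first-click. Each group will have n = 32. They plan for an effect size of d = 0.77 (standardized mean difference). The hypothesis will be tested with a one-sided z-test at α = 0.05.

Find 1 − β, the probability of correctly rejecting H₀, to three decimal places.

Noncentrality parameter: δ = d·√(n/2) = 0.77 × √(32/2) = 3.0800
Critical value for a one-sided test at α = 0.05: z_α = 1.645.
Power = P(Z > 1.645 − δ) = Φ(1.435) = 0.9244.

Power ≈ 0.924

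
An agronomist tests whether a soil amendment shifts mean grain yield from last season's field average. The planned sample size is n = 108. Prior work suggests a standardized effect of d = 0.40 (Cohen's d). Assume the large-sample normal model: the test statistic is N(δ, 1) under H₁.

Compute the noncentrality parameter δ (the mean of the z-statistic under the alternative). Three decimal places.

δ = d·√n = 0.40 × √108 = 4.1569

δ ≈ 4.157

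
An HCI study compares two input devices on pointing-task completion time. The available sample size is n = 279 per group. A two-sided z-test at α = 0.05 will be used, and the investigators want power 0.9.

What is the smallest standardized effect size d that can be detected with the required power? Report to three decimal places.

d ≈ 0.274

Required noncentrality: δ = z_{0.025} + z_{0.10} = 1.960 + 1.282 = 3.242.
(The second rejection-region term Φ(−δ − z_{α/2}) is negligible and dropped.)
δ = d·√(n/2) ⇒ d = δ/√(n/2) = 3.242/√(279/2) = 0.2744.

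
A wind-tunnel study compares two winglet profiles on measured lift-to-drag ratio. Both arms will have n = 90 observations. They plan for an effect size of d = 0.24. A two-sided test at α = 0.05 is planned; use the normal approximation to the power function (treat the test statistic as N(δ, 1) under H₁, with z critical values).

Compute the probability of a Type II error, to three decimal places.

β ≈ 0.637

Noncentrality parameter: δ = d·√(n/2) = 0.24 × √(90/2) = 1.6100
Critical value for a two-sided test at α = 0.05: z_{α/2} = 1.960.
Power = Φ(δ − 1.960) + Φ(−δ − 1.960) = Φ(-0.350) + Φ(-3.570) = 0.3632 + 0.0002 = 0.3633.
Type II error: β = 1 − power = 1 − 0.3633 = 0.6367.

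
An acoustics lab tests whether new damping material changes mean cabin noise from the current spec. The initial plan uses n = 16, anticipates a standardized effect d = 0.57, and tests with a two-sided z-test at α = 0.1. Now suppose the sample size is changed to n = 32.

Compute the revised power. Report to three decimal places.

With n = 32: δ = d·√n = 0.57 × √32 = 3.2244. Critical value z_{0.05} = 1.645.
Revised power = Φ(δ − 1.645) + Φ(−δ − 1.645) = Φ(1.580) + Φ(-4.869) = 0.9429 + 0.0000 = 0.9429.

Power ≈ 0.943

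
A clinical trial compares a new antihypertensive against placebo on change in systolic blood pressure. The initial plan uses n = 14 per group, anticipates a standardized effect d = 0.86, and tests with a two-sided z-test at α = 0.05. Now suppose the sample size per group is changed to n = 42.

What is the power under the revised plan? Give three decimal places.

With n = 42 per group: δ = d·√(n/2) = 0.86 × √(42/2) = 3.9410. Critical value z_{0.025} = 1.960.
Revised power = Φ(δ − 1.960) + Φ(−δ − 1.960) = Φ(1.981) + Φ(-5.901) = 0.9762 + 0.0000 = 0.9762.

Power ≈ 0.976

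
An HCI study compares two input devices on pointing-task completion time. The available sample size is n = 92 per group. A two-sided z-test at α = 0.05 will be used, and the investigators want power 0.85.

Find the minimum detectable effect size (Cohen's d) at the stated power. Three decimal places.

d ≈ 0.442

Required noncentrality: δ = z_{0.025} + z_{0.15} = 1.960 + 1.036 = 2.996.
(The second rejection-region term Φ(−δ − z_{α/2}) is negligible and dropped.)
δ = d·√(n/2) ⇒ d = δ/√(n/2) = 2.996/√(92/2) = 0.4418.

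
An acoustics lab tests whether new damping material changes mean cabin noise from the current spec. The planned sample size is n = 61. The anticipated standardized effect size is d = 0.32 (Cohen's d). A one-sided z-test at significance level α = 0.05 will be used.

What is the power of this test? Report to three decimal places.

Noncentrality parameter: δ = d·√n = 0.32 × √61 = 2.4993
Critical value for a one-sided test at α = 0.05: z_α = 1.645.
Power = Φ(δ − 1.645) = Φ(0.854) = 0.8036.

Power ≈ 0.804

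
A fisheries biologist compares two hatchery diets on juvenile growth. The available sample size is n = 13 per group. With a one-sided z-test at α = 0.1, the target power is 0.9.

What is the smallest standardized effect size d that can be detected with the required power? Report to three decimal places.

d ≈ 1.005

Required noncentrality: δ = z_{0.1} + z_{0.10} = 1.282 + 1.282 = 2.563.
δ = d·√(n/2) ⇒ d = δ/√(n/2) = 2.563/√(13/2) = 1.0053.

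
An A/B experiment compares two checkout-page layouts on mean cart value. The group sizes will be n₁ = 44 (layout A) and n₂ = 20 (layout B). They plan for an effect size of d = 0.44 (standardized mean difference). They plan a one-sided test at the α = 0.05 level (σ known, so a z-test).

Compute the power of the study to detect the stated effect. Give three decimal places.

Noncentrality parameter: δ = d / √(1/n₁ + 1/n₂) = 0.44 / √(1/44 + 1/20) = 1.6316
One-sided α = 0.05 → critical value z_{0.05} = 1.645.
Power = P(Z > 1.645 − δ) = Φ(-0.013) = 0.4947.

Power ≈ 0.495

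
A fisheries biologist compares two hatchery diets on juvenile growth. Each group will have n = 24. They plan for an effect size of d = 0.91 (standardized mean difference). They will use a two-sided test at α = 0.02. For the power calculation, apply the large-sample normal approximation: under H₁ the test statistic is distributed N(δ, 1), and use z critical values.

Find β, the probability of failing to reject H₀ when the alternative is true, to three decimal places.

Noncentrality parameter: δ = d·√(n/2) = 0.91 × √(24/2) = 3.1523
Two-sided α = 0.02 → critical value z_{0.01} = 2.326.
Power = Φ(δ − 2.326) + Φ(−δ − 2.326) = Φ(0.826) + Φ(-5.479) = 0.7956 + 0.0000 = 0.7956.
Type II error: β = 1 − power = 1 − 0.7956 = 0.2044.

β ≈ 0.204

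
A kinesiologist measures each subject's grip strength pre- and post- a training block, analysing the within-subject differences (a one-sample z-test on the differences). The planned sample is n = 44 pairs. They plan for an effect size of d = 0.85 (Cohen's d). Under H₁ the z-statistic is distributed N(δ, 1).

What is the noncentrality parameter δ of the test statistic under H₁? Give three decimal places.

δ = d·√n = 0.85 × √44 = 5.6383

δ ≈ 5.638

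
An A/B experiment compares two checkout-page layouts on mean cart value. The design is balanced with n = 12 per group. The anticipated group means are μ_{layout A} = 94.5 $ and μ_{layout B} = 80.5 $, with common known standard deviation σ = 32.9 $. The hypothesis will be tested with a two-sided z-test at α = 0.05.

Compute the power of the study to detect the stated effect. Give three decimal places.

Standardized effect: d = |μ_{layout A} − μ_{layout B}| / σ = |94.5 − 80.5| / 32.9 = 0.4255
Noncentrality parameter: δ = d·√(n/2) = 0.4255 × √(12/2) = 1.0423
Two-sided α = 0.05 → critical value z_{0.025} = 1.960.
Power = Φ(δ − 1.960) + Φ(−δ − 1.960) = Φ(-0.918) + Φ(-3.002) = 0.1794 + 0.0013 = 0.1807.

Power ≈ 0.181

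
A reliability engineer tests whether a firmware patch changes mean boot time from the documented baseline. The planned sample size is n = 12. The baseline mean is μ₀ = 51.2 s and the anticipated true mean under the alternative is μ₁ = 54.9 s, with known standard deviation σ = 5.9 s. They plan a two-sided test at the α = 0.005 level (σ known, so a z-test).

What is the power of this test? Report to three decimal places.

Standardized effect: d = |μ₁ − μ₀| / σ = |54.9 − 51.2| / 5.9 = 0.6271
Noncentrality parameter: δ = d·√n = 0.6271 × √12 = 2.1724
Two-sided α = 0.005 → critical value z_{0.0025} = 2.807.
Power = Φ(δ − 2.807) + Φ(−δ − 2.807) = Φ(-0.635) + Φ(-4.979) = 0.2628 + 0.0000 = 0.2628.

Power ≈ 0.263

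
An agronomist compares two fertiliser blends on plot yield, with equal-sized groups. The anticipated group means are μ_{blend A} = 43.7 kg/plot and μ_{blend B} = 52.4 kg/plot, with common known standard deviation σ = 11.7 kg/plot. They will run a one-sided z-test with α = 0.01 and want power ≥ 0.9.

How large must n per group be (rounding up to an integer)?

n = 48 per group

Standardized effect: d = |μ_{blend A} − μ_{blend B}| / σ = |43.7 − 52.4| / 11.7 = 0.7436
Set Φ(δ − 2.326) = 0.9; then δ − 2.326 = Φ⁻¹(0.9) = 1.282, giving δ = 3.608.
δ = d·√(n/2) ⇒ n = 2(δ/d)² = 2 × (3.608 / 0.7436)² = 47.08.
Round up to the next whole unit.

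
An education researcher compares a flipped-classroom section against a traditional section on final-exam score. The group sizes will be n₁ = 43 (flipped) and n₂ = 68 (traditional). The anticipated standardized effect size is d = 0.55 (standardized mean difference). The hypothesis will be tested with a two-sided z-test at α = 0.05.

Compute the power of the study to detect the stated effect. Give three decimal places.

Power ≈ 0.806

Noncentrality parameter: δ = d / √(1/n₁ + 1/n₂) = 0.55 / √(1/43 + 1/68) = 2.8229
Two-sided α = 0.05 → critical value z_{0.025} = 1.960.
Power = Φ(δ − 1.960) + Φ(−δ − 1.960) = Φ(0.863) + Φ(-4.783) = 0.8059 + 0.0000 = 0.8059.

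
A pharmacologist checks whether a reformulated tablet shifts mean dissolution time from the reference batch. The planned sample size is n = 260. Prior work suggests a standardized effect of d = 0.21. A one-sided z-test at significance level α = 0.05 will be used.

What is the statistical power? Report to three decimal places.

Noncentrality parameter: δ = d·√n = 0.21 × √260 = 3.3861
One-sided α = 0.05 → critical value z_{0.05} = 1.645.
Power = P(Z > 1.645 − δ) = Φ(1.741) = 0.9592.

Power ≈ 0.959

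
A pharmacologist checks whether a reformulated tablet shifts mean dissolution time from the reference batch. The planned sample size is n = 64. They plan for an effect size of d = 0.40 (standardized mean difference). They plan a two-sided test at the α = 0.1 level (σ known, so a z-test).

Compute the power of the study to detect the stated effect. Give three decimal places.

Noncentrality parameter: δ = d·√n = 0.40 × √64 = 3.2000
Two-sided α = 0.1 → critical value z_{0.05} = 1.645.
Power = Φ(δ − 1.645) + Φ(−δ − 1.645) = Φ(1.555) + Φ(-4.845) = 0.9400 + 0.0000 = 0.9400.

Power ≈ 0.940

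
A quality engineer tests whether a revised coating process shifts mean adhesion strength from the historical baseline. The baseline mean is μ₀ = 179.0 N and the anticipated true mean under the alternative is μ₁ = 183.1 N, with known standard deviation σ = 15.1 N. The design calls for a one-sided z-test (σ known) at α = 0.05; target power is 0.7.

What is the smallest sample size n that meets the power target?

Standardized effect: d = |μ₁ − μ₀| / σ = |183.1 − 179.0| / 15.1 = 0.2715
For power 0.7 need Φ(δ − z_{0.05}) = 0.7, so δ = z_{0.05} + z_{0.30} = 1.645 + 0.524 = 2.169.
δ = d·√n ⇒ n = (δ/d)² = (2.169 / 0.2715)² = 63.83.
Round up to the next whole unit.

n = 64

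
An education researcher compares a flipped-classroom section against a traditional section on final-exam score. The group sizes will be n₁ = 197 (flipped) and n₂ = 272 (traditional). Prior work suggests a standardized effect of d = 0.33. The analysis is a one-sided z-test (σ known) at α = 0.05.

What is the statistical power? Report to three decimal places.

Power ≈ 0.970

Noncentrality parameter: δ = d / √(1/n₁ + 1/n₂) = 0.33 / √(1/197 + 1/272) = 3.5273
One-sided α = 0.05 → critical value z_{0.05} = 1.645.
Power = Φ(δ − 1.645) = Φ(1.882) = 0.9701.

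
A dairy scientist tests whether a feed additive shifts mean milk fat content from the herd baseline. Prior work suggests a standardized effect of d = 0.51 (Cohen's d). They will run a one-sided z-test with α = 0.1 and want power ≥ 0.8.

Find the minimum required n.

n = 18

For power 0.8 need Φ(δ − z_{0.1}) = 0.8, so δ = z_{0.1} + z_{0.20} = 1.282 + 0.842 = 2.123.
δ = d·√n ⇒ n = (δ/d)² = (2.123 / 0.51)² = 17.33.
Round up to the next whole unit.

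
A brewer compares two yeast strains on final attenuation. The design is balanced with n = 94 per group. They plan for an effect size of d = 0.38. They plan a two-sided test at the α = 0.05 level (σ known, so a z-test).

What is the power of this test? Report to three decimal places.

Noncentrality parameter: δ = d·√(n/2) = 0.38 × √(94/2) = 2.6051
Critical value for a two-sided test at α = 0.05: z_{α/2} = 1.960.
Power = Φ(δ − 1.960) + Φ(−δ − 1.960) = Φ(0.645) + Φ(-4.565) = 0.7406 + 0.0000 = 0.7406.

Power ≈ 0.741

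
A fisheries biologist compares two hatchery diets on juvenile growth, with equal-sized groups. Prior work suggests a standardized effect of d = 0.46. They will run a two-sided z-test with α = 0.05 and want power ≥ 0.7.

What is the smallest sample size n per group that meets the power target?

Set Φ(δ − 1.960) = 0.7; then δ − 1.960 = Φ⁻¹(0.7) = 0.524, giving δ = 2.484.
(Ignoring the negligible lower-tail rejection probability gives the usual closed-form inversion.)
δ = d·√(n/2) ⇒ n = 2(δ/d)² = 2 × (2.484 / 0.46)² = 58.34.
Round up to the next whole unit.

n = 59 per group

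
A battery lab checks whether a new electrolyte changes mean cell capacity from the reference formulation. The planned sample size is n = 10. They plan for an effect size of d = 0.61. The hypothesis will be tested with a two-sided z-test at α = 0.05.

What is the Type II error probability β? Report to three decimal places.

β ≈ 0.512

Noncentrality parameter: δ = d·√n = 0.61 × √10 = 1.9290
Critical value for a two-sided test at α = 0.05: z_{α/2} = 1.960.
Power = Φ(δ − 1.960) + Φ(−δ − 1.960) = Φ(-0.031) + Φ(-3.889) = 0.4876 + 0.0001 = 0.4877.
Type II error: β = 1 − power = 1 − 0.4877 = 0.5123.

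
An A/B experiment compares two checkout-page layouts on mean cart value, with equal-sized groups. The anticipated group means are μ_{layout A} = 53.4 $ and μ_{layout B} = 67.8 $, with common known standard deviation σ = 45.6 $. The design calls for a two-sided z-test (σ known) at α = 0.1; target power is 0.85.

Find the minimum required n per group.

n = 145 per group

Standardized effect: d = |μ_{layout A} − μ_{layout B}| / σ = |53.4 − 67.8| / 45.6 = 0.3158
Set Φ(δ − 1.645) = 0.85; then δ − 1.645 = Φ⁻¹(0.85) = 1.036, giving δ = 2.681.
(Ignoring the negligible lower-tail rejection probability gives the usual closed-form inversion.)
δ = d·√(n/2) ⇒ n = 2(δ/d)² = 2 × (2.681 / 0.3158)² = 144.19.
Round up to the next whole unit.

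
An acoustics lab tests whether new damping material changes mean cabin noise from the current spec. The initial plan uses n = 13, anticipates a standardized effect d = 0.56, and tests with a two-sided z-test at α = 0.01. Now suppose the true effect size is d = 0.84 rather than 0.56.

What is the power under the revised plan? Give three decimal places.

Power ≈ 0.675

With d = 0.84: δ = d·√n = 0.84 × √13 = 3.0287. Critical value z_{0.005} = 2.576.
Revised power = Φ(δ − 2.576) + Φ(−δ − 2.576) = Φ(0.453) + Φ(-5.604) = 0.6747 + 0.0000 = 0.6747.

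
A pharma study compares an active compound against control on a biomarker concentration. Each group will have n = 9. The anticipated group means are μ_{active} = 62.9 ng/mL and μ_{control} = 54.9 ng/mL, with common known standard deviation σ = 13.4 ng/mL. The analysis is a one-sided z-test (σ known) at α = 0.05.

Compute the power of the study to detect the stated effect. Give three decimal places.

Power ≈ 0.353

Standardized effect: d = |μ_{active} − μ_{control}| / σ = |62.9 − 54.9| / 13.4 = 0.5970
Noncentrality parameter: δ = d·√(n/2) = 0.5970 × √(9/2) = 1.2665
Critical value for a one-sided test at α = 0.05: z_α = 1.645.
Power = Φ(δ − 1.645) = Φ(-0.378) = 0.3526.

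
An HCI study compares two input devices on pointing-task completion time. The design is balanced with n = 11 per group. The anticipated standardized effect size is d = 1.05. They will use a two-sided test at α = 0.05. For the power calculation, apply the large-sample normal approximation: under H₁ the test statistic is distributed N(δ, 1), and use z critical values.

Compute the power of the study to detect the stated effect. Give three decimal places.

Noncentrality parameter: δ = d·√(n/2) = 1.05 × √(11/2) = 2.4625
Critical value for a two-sided test at α = 0.05: z_{α/2} = 1.960.
Power = Φ(δ − 1.960) + Φ(−δ − 1.960) = Φ(0.503) + Φ(-4.422) = 0.6923 + 0.0000 = 0.6923.

Power ≈ 0.692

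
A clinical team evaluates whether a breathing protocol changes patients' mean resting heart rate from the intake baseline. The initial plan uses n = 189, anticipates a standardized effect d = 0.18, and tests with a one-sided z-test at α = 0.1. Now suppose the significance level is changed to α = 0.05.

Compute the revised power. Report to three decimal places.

Power ≈ 0.797

δ = d·√n = 0.18 × √189 = 2.4746 (unchanged). New critical value: z_{0.05} = 1.645.
Revised power = Φ(δ − 1.645) = Φ(0.830) = 0.7967.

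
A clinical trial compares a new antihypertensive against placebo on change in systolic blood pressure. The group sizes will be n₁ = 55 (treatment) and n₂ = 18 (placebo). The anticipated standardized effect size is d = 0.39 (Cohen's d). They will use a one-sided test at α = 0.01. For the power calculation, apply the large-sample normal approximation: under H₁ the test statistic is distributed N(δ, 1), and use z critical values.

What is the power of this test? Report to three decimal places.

Noncentrality parameter: δ = d / √(1/n₁ + 1/n₂) = 0.39 / √(1/55 + 1/18) = 1.4362
Critical value for a one-sided test at α = 0.01: z_α = 2.326.
Power = P(Z > 2.326 − δ) = Φ(-0.890) = 0.1867.

Power ≈ 0.187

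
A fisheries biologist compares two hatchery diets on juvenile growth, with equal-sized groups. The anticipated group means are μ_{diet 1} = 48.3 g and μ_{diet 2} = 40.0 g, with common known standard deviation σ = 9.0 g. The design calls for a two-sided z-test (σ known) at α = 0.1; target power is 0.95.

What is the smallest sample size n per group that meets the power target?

n = 26 per group

Standardized effect: d = |μ_{diet 1} − μ_{diet 2}| / σ = |48.3 − 40.0| / 9.0 = 0.9222
For power 0.95 need Φ(δ − z_{0.05}) = 0.95, so δ = z_{0.05} + z_{0.05} = 1.645 + 1.645 = 3.290.
(The Φ(−δ − z_{α/2}) term is vanishingly small for δ > 0 and is dropped in the standard sample-size formula.)
δ = d·√(n/2) ⇒ n = 2(δ/d)² = 2 × (3.290 / 0.9222)² = 25.45.
Rounding up, n = 26 per group.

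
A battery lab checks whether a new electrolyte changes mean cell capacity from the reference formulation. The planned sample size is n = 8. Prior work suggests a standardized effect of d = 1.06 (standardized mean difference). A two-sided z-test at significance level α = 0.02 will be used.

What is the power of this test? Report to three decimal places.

Noncentrality parameter: δ = d·√n = 1.06 × √8 = 2.9981
Critical value for a two-sided test at α = 0.02: z_{α/2} = 2.326.
Power = Φ(δ − 2.326) + Φ(−δ − 2.326) = Φ(0.672) + Φ(-5.324) = 0.7491 + 0.0000 = 0.7491.

Power ≈ 0.749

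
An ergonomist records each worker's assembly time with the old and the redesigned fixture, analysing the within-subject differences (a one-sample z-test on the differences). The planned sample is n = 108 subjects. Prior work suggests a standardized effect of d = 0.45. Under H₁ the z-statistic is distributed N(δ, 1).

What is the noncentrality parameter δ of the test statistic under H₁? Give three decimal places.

δ = d·√n = 0.45 × √108 = 4.6765

δ ≈ 4.677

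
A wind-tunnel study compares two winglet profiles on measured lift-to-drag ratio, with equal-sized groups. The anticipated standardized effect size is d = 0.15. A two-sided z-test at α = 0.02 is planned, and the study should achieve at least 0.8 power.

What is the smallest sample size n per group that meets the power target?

For power 0.8 need Φ(δ − z_{0.01}) = 0.8, so δ = z_{0.01} + z_{0.20} = 2.326 + 0.842 = 3.168.
(Ignoring the negligible lower-tail rejection probability gives the usual closed-form inversion.)
δ = d·√(n/2) ⇒ n = 2(δ/d)² = 2 × (3.168 / 0.15)² = 892.09.
Rounding up, n = 893 per group.

n = 893 per group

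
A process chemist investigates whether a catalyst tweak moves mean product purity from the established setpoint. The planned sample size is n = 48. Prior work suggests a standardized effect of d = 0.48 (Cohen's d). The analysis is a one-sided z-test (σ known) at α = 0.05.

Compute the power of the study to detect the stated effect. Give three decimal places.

Power ≈ 0.954

Noncentrality parameter: δ = d·√n = 0.48 × √48 = 3.3255
Critical value for a one-sided test at α = 0.05: z_α = 1.645.
Power = Φ(δ − 1.645) = Φ(1.681) = 0.9536.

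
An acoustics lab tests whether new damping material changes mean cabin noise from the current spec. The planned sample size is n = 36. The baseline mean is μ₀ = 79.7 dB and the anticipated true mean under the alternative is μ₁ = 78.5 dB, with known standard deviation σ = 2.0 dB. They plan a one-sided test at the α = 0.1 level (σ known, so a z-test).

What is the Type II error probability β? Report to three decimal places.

Standardized effect: d = |μ₁ − μ₀| / σ = |78.5 − 79.7| / 2.0 = 0.6000
Noncentrality parameter: δ = d·√n = 0.6000 × √36 = 3.6000
Critical value for a one-sided test at α = 0.1: z_α = 1.282.
Power = P(Z > 1.282 − δ) = Φ(2.318) = 0.9898.
Type II error: β = 1 − power = 1 − 0.9898 = 0.0102.

β ≈ 0.010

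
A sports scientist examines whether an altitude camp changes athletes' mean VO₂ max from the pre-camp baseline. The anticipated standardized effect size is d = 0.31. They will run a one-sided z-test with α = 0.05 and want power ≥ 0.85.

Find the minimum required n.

For power 0.85 need Φ(δ − z_{0.05}) = 0.85, so δ = z_{0.05} + z_{0.15} = 1.645 + 1.036 = 2.681.
δ = d·√n ⇒ n = (δ/d)² = (2.681 / 0.31)² = 74.81.
Round up to the next whole unit.

n = 75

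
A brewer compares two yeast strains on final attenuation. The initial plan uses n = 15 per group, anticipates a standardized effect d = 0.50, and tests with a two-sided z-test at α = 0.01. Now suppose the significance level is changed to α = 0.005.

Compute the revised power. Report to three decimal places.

Power ≈ 0.075

δ = d·√(n/2) = 0.50 × √(15/2) = 1.3693 (unchanged). New critical value: z_{0.0025} = 2.807.
Revised power = Φ(δ − 2.807) + Φ(−δ − 2.807) = Φ(-1.438) + Φ(-4.176) = 0.0753 + 0.0000 = 0.0753.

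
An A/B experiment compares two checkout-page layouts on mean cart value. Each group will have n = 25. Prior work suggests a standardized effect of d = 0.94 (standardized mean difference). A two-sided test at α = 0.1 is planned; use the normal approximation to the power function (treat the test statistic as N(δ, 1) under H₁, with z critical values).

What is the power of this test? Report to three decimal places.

Noncentrality parameter: δ = d·√(n/2) = 0.94 × √(25/2) = 3.3234
Critical value for a two-sided test at α = 0.1: z_{α/2} = 1.645.
Power = Φ(δ − 1.645) + Φ(−δ − 1.645) = Φ(1.679) + Φ(-4.968) = 0.9534 + 0.0000 = 0.9534.

Power ≈ 0.953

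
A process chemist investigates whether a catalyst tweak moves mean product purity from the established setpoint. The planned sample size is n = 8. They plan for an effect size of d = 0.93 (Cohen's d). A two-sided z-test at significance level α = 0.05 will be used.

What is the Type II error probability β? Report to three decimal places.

Noncentrality parameter: δ = d·√n = 0.93 × √8 = 2.6304
Two-sided α = 0.05 → critical value z_{0.025} = 1.960.
Power = Φ(δ − 1.960) + Φ(−δ − 1.960) = Φ(0.670) + Φ(-4.590) = 0.7487 + 0.0000 = 0.7487.
Type II error: β = 1 − power = 1 − 0.7487 = 0.2513.

β ≈ 0.251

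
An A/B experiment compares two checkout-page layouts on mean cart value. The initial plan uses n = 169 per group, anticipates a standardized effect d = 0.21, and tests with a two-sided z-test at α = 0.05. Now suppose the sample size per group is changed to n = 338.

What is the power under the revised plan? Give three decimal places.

With n = 338 per group: δ = d·√(n/2) = 0.21 × √(338/2) = 2.7300. Critical value z_{0.025} = 1.960.
Revised power = Φ(δ − 1.960) + Φ(−δ − 1.960) = Φ(0.770) + Φ(-4.690) = 0.7794 + 0.0000 = 0.7794.

Power ≈ 0.779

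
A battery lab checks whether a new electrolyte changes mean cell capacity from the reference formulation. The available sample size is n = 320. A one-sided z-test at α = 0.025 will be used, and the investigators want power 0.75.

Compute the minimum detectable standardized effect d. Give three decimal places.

Required noncentrality: δ = z_{0.025} + z_{0.25} = 1.960 + 0.674 = 2.634.
δ = d·√n ⇒ d = δ/√n = 2.634/√320 = 0.1473.

d ≈ 0.147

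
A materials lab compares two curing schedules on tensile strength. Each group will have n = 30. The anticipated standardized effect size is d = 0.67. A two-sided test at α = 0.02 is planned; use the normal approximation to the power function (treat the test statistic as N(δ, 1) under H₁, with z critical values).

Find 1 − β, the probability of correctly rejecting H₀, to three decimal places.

Power ≈ 0.606

Noncentrality parameter: δ = d·√(n/2) = 0.67 × √(30/2) = 2.5949
Critical value for a two-sided test at α = 0.02: z_{α/2} = 2.326.
Power = Φ(δ − 2.326) + Φ(−δ − 2.326) = Φ(0.269) + Φ(-4.921) = 0.6059 + 0.0000 = 0.6059.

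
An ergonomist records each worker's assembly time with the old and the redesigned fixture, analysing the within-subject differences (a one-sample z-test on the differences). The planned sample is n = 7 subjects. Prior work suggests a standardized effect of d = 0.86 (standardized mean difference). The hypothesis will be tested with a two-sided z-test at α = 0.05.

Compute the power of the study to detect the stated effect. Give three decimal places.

Power ≈ 0.624

Noncentrality parameter: δ = d·√n = 0.86 × √7 = 2.2753
Two-sided α = 0.05 → critical value z_{0.025} = 1.960.
Power = Φ(δ − 1.960) + Φ(−δ − 1.960) = Φ(0.315) + Φ(-4.235) = 0.6238 + 0.0000 = 0.6238.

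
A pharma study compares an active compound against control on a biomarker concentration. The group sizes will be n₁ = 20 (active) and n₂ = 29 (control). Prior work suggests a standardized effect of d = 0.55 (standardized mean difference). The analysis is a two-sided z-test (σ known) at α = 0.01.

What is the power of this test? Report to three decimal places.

Power ≈ 0.247

Noncentrality parameter: δ = d / √(1/n₁ + 1/n₂) = 0.55 / √(1/20 + 1/29) = 1.8923
Two-sided α = 0.01 → critical value z_{0.005} = 2.576.
Power = Φ(δ − 2.576) + Φ(−δ − 2.576) = Φ(-0.684) + Φ(-4.468) = 0.2471 + 0.0000 = 0.2471.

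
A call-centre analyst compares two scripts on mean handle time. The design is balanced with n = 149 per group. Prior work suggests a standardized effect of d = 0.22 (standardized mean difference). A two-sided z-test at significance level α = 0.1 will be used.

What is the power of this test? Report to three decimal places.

Power ≈ 0.600

Noncentrality parameter: δ = d·√(n/2) = 0.22 × √(149/2) = 1.8989
Critical value for a two-sided test at α = 0.1: z_{α/2} = 1.645.
Power = Φ(δ − 1.645) + Φ(−δ − 1.645) = Φ(0.254) + Φ(-3.544) = 0.6003 + 0.0002 = 0.6005.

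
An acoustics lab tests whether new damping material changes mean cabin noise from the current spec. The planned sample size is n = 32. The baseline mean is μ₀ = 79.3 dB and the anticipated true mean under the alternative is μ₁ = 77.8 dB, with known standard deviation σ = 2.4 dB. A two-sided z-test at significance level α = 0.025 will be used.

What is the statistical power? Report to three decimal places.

Standardized effect: d = |μ₁ − μ₀| / σ = |77.8 − 79.3| / 2.4 = 0.6250
Noncentrality parameter: δ = d·√n = 0.6250 × √32 = 3.5355
Two-sided α = 0.025 → critical value z_{0.0125} = 2.241.
Power = Φ(δ − 2.241) + Φ(−δ − 2.241) = Φ(1.294) + Φ(-5.777) = 0.9022 + 0.0000 = 0.9022.

Power ≈ 0.902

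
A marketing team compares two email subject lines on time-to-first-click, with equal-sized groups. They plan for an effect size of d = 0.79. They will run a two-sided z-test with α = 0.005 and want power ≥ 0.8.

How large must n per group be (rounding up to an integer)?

For power 0.8 need Φ(δ − z_{0.0025}) = 0.8, so δ = z_{0.0025} + z_{0.20} = 2.807 + 0.842 = 3.649.
(For δ > 0 the lower-tail rejection region contributes negligibly to power, so the one-term inversion is standard.)
δ = d·√(n/2) ⇒ n = 2(δ/d)² = 2 × (3.649 / 0.79)² = 42.66.
Round up to the next whole unit.

n = 43 per group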